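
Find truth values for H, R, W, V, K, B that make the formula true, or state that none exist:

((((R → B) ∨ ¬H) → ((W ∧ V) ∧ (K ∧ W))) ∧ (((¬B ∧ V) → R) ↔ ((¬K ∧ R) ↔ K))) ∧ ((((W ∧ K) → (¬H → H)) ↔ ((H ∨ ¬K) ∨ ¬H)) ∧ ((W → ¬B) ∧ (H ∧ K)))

H: True, R: False, W: True, V: True, K: True, B: False

  (((R → B) ∨ ¬H) → ((W ∧ V) ∧ (K ∧ W))) ∧ (((¬B ∧ V) → R) ↔ ((¬K ∧ R) ↔ K)) = True
    ((R → B) ∨ ¬H) → ((W ∧ V) ∧ (K ∧ W)) = True
      (R → B) ∨ ¬H = True
        R → B = True
        ¬H = False
      (W ∧ V) ∧ (K ∧ W) = True
        W ∧ V = True
        K ∧ W = True
    ((¬B ∧ V) → R) ↔ ((¬K ∧ R) ↔ K) = True
      (¬B ∧ V) → R = False
        ¬B ∧ V = True
          ¬B = True
      (¬K ∧ R) ↔ K = False
        ¬K ∧ R = False
          ¬K = False
  (((W ∧ K) → (¬H → H)) ↔ ((H ∨ ¬K) ∨ ¬H)) ∧ ((W → ¬B) ∧ (H ∧ K)) = True
    ((W ∧ K) → (¬H → H)) ↔ ((H ∨ ¬K) ∨ ¬H) = True
      (W ∧ K) → (¬H → H) = True
        W ∧ K = True
        ¬H → H = True
          ¬H = False
      (H ∨ ¬K) ∨ ¬H = True
        H ∨ ¬K = True
          ¬K = False
        ¬H = False
    (W → ¬B) ∧ (H ∧ K) = True
      W → ¬B = True
        ¬B = True
      H ∧ K = True
Both conjuncts True, so the formula holds.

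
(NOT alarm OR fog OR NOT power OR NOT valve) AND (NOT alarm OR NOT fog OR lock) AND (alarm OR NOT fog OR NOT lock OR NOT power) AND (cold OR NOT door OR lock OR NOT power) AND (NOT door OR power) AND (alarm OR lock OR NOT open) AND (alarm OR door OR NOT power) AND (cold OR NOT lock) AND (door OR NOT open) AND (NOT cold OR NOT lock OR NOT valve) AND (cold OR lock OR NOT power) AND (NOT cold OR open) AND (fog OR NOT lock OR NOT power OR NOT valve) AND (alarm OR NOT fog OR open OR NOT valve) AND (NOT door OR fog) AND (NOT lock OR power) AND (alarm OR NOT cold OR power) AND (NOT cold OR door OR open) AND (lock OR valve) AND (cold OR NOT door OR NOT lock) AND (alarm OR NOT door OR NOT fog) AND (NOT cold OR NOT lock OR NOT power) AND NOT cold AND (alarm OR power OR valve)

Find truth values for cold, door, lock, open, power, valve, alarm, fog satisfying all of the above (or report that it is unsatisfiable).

cold = False, door = False, lock = False, open = False, power = False, valve = True, alarm = True, fog = False

Unit clause (NOT cold) forces cold = False.
In (cold OR NOT lock) only NOT lock is left, so lock = False.
In (cold OR lock OR NOT power) only NOT power is left, so power = False.
In (lock OR valve) only valve is left, so valve = True.
In (NOT door OR power) only NOT door is left, so door = False.
In (door OR NOT open) only NOT open is left, so open = False.
Set alarm = True.
  then (NOT alarm OR NOT fog OR lock) forces fog = False.
All clauses satisfied.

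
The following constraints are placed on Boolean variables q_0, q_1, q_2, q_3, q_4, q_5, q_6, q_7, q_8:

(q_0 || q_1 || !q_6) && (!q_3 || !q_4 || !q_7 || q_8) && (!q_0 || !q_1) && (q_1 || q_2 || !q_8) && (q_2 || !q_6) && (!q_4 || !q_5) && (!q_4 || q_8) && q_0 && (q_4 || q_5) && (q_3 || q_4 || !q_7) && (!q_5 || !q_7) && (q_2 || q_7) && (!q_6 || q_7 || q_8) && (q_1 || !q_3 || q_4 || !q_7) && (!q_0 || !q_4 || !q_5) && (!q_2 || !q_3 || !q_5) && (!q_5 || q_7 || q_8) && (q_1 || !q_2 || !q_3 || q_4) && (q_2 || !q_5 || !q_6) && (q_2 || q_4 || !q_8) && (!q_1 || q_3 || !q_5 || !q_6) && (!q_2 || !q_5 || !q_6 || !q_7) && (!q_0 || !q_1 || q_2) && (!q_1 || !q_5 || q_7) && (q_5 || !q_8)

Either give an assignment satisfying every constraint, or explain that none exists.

q_0 = True, q_1 = False, q_2 = True, q_3 = False, q_4 = False, q_5 = True, q_6 = False, q_7 = False, q_8 = True

Unit clause (q_0) forces q_0 = True.
In (!q_0 || !q_1) only !q_1 is left, so q_1 = False.
Set q_2 = True.
Try q_3 = True:
  (!q_2 || !q_3 || !q_5) forces q_5 = False.
  (q_4 || q_5) forces q_4 = True.
  (!q_4 || q_8) forces q_8 = True.
  clause (q_5 || !q_8) is falsified — backtrack.
So q_3 = False.
Set q_4 = False.
  then (q_4 || q_5) forces q_5 = True.
  then (q_3 || q_4 || !q_7) forces q_7 = False.
  then (!q_5 || q_7 || q_8) forces q_8 = True.
Set q_6 = False.
All clauses satisfied.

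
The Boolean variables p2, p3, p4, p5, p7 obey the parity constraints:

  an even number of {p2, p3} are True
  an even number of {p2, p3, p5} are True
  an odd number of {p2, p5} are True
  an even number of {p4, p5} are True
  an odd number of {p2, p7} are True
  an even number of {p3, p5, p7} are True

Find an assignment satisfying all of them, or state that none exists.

Adding constraints 2, 5, 6 mod 2: every variable appears an even number of times on the left, so the left side is 0.
But the right sides sum to 1 (mod 2). 0 ≠ 1 — the system is inconsistent.

The formula is unsatisfiable.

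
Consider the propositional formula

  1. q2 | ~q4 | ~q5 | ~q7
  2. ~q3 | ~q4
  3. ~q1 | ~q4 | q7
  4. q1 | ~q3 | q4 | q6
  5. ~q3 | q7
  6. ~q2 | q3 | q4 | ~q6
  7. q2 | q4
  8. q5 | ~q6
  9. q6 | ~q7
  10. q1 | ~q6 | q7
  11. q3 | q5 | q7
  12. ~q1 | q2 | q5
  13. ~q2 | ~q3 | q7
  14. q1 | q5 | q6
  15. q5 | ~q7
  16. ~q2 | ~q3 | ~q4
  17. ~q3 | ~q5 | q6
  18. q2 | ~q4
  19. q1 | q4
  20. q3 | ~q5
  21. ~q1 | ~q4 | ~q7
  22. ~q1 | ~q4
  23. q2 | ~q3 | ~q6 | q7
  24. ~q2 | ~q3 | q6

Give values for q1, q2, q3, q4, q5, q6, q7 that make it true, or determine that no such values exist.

q1=T, q2=T, q3=T, q4=F, q5=T, q6=T, q7=T

Set q1 = True.
  then (~q1 | ~q4) forces q4 = False.
  then (q2 | q4) forces q2 = True.
Try q3 = False:
  (~q2 | q3 | q4 | ~q6) forces q6 = False.
  (q6 | ~q7) forces q7 = False.
  (q3 | q5 | q7) forces q5 = True.
  clause (q3 | ~q5) is falsified — backtrack.
So q3 = True.
  then (~q3 | q7) forces q7 = True.
  then (q6 | ~q7) forces q6 = True.
  then (q5 | ~q7) forces q5 = True.
All clauses satisfied.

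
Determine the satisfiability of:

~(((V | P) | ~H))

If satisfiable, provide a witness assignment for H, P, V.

H=T; P=F; V=F

  ~(((V | P) | ~H)) = True
    (V | P) | ~H = False
      V | P = False
      ~H = False
The formula evaluates to True.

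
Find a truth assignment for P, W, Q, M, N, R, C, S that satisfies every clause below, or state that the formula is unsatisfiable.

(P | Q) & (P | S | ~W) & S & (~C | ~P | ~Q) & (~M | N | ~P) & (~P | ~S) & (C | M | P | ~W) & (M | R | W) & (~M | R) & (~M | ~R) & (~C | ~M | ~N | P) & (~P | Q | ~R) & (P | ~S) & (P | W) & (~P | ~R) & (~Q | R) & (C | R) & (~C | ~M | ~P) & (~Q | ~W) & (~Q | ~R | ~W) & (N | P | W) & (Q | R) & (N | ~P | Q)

Unsatisfiable

Case S = True:
  (~P | ~S) forces P = False.
  Clause (P | ~S) is falsified — contradiction.
Case S = False:
  Clause (S) is falsified — contradiction.
Both cases fail, so the formula is unsatisfiable.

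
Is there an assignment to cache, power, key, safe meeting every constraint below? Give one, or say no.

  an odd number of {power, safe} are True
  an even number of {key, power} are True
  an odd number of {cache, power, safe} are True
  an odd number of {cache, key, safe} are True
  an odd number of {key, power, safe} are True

cache = False; power = False; key = False; safe = True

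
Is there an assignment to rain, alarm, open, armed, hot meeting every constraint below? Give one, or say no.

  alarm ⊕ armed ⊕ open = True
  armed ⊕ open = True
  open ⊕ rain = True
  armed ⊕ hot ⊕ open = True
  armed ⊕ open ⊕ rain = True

rain=F; alarm=F; open=T; armed=F; hot=F

alarm ⊕ armed ⊕ open = F ⊕ F ⊕ T = True ✓
armed ⊕ open = F ⊕ T = True ✓
open ⊕ rain = T ⊕ F = True ✓
armed ⊕ hot ⊕ open = F ⊕ F ⊕ T = True ✓
armed ⊕ open ⊕ rain = F ⊕ T ⊕ F = True ✓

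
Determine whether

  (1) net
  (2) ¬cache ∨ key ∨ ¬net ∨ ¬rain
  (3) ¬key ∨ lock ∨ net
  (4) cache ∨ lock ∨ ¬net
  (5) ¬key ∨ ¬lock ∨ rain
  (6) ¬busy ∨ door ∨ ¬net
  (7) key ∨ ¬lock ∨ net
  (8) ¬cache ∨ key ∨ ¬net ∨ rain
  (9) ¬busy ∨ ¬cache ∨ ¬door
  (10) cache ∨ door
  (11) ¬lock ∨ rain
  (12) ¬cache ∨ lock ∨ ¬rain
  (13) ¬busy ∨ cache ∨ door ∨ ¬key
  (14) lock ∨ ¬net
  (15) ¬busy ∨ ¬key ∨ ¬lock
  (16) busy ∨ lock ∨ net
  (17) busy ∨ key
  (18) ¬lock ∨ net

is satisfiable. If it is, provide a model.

busy: False; key: True; rain: True; door: True; net: True; lock: True; cache: True

Unit clause (net) forces net = True.
In (lock ∨ ¬net) only lock is left, so lock = True.
In (¬lock ∨ rain) only rain is left, so rain = True.
Set busy = False.
  then (busy ∨ key) forces key = True.
Set door = True.
Set cache = True.
All clauses satisfied.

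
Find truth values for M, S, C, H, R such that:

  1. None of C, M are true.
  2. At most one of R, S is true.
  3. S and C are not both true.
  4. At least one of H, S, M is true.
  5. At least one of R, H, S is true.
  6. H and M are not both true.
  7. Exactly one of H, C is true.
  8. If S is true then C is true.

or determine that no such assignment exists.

M = False, S = False, C = False, H = True, R = True

  (1) {C, M}: 0 true — none ✓
  (2) {R, S}: 1 true — at most one ✓
  (3) S=F, C=F — not both ✓
  (4) {H, S, M}: 1 true — at least one ✓
  (5) {R, H, S}: 2 true — at least one ✓
  (6) H=T, M=F — not both ✓
  (7) {H, C}: 1 true — exactly one ✓
  (8) S=F ⇒ C: vacuous ✓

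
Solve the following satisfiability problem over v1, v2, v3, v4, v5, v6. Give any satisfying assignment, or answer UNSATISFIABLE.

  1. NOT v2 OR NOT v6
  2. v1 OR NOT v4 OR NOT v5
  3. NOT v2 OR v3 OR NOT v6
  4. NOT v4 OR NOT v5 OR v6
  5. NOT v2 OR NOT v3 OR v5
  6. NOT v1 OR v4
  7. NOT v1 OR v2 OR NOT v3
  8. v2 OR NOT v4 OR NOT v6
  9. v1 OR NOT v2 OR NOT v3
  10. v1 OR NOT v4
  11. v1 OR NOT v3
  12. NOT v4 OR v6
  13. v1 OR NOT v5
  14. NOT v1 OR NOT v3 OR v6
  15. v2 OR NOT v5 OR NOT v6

v1=F, v2=F, v3=F, v4=F, v5=F, v6=T

Set v1 = False.
  then (v1 OR NOT v4) forces v4 = False.
  then (v1 OR NOT v3) forces v3 = False.
  then (v1 OR NOT v5) forces v5 = False.
Set v2 = False.
Set v6 = True.
All clauses satisfied.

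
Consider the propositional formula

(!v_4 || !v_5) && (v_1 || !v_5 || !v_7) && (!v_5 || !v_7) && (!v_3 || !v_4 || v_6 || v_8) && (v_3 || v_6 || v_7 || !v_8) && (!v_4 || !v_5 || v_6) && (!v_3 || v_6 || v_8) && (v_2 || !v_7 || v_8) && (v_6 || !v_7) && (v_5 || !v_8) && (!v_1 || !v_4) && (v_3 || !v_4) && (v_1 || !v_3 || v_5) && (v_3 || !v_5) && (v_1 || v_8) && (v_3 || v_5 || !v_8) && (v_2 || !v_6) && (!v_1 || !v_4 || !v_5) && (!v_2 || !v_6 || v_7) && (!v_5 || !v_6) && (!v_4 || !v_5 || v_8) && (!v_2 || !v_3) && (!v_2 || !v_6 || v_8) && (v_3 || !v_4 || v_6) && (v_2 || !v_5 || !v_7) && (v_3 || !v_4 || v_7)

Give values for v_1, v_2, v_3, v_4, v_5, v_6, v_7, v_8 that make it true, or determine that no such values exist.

Set v_1 = True.
  then (!v_1 || !v_4) forces v_4 = False.
Set v_2 = False.
  then (v_2 || !v_6) forces v_6 = False.
  then (v_6 || !v_7) forces v_7 = False.
Set v_3 = True.
  then (!v_3 || v_6 || v_8) forces v_8 = True.
  then (v_5 || !v_8) forces v_5 = True.
All clauses satisfied.

v_1: True, v_2: False, v_3: True, v_4: False, v_5: True, v_6: False, v_7: False, v_8: True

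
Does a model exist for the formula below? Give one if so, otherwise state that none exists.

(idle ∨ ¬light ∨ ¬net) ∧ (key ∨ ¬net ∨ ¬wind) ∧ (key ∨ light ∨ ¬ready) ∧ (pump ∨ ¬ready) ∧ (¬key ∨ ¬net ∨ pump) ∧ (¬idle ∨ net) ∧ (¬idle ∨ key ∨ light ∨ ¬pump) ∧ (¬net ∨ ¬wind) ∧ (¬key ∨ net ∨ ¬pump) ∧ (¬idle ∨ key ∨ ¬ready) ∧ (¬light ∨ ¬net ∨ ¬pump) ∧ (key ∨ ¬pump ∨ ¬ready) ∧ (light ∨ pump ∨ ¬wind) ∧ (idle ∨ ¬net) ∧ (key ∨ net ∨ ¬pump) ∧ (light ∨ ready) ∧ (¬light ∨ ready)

idle: True; ready: True; light: False; key: True; pump: True; wind: False; net: True

Set idle = True.
  then (¬idle ∨ net) forces net = True.
  then (¬net ∨ ¬wind) forces wind = False.
Set ready = True.
  then (pump ∨ ¬ready) forces pump = True.
  then (¬idle ∨ key ∨ ¬ready) forces key = True.
  then (¬light ∨ ¬net ∨ ¬pump) forces light = False.
All clauses satisfied.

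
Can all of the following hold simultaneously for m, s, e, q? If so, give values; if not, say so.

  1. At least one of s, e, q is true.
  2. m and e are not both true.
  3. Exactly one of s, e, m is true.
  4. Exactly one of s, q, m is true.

m = False; s = False; e = True; q = True

  (1) {s, e, q}: 2 true — at least one ✓
  (2) m=F, e=T — not both ✓
  (3) {s, e, m}: 1 true — exactly one ✓
  (4) {s, q, m}: 1 true — exactly one ✓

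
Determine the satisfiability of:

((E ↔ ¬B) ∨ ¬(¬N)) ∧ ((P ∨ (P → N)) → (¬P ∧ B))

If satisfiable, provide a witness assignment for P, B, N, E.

P = False, B = True, N = True, E = True

  (E ↔ ¬B) ∨ ¬(¬N) = True
    E ↔ ¬B = False
      ¬B = False
    ¬(¬N) = True
      ¬N = False
  (P ∨ (P → N)) → (¬P ∧ B) = True
    P ∨ (P → N) = True
      P → N = True
    ¬P ∧ B = True
      ¬P = True
Both conjuncts True, so the formula holds.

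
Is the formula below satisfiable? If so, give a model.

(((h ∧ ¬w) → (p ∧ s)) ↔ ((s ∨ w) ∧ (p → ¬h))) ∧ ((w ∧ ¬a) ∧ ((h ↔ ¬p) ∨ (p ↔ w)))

p = True, a = False, s = True, h = False, w = True

  ((h ∧ ¬w) → (p ∧ s)) ↔ ((s ∨ w) ∧ (p → ¬h)) = True
    (h ∧ ¬w) → (p ∧ s) = True
      h ∧ ¬w = False
        ¬w = False
      p ∧ s = True
    (s ∨ w) ∧ (p → ¬h) = True
      s ∨ w = True
      p → ¬h = True
        ¬h = True
  (w ∧ ¬a) ∧ ((h ↔ ¬p) ∨ (p ↔ w)) = True
    w ∧ ¬a = True
      ¬a = True
    (h ↔ ¬p) ∨ (p ↔ w) = True
      h ↔ ¬p = True
        ¬p = False
      p ↔ w = True
Both conjuncts True, so the formula holds.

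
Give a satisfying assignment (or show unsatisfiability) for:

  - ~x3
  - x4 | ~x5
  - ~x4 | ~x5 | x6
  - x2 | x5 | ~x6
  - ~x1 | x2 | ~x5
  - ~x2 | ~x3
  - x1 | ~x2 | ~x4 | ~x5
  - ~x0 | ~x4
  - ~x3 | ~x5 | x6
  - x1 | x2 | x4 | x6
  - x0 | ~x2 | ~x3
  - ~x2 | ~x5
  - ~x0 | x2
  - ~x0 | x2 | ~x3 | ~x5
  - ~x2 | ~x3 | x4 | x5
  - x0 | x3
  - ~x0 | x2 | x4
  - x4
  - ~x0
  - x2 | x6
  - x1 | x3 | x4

Case x0 = True:
  Clause (~x0) is falsified — contradiction.
Case x0 = False:
  (~x3) forces x3 = False.
  Clause (x0 | x3) is falsified — contradiction.
Both cases fail, so the formula is unsatisfiable.

UNSATISFIABLE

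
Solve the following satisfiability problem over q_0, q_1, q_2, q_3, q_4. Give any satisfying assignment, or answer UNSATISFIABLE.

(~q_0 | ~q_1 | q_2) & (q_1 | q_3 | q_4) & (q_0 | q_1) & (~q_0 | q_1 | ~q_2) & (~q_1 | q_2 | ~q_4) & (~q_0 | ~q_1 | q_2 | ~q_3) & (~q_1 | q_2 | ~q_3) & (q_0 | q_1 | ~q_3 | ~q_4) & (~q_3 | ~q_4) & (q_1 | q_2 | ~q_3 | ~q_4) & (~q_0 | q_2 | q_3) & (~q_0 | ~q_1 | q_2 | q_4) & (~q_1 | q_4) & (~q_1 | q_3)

Try q_0 = False:
  (q_0 | q_1) forces q_1 = True.
  (~q_1 | q_4) forces q_4 = True.
  (~q_1 | q_2 | ~q_4) forces q_2 = True.
  (~q_3 | ~q_4) forces q_3 = False.
  clause (~q_1 | q_3) is falsified — backtrack.
So q_0 = True.
Set q_1 = False.
  then (~q_0 | q_1 | ~q_2) forces q_2 = False.
  then (~q_0 | q_2 | q_3) forces q_3 = True.
  then (~q_3 | ~q_4) forces q_4 = False.
All clauses satisfied.

q_0: True, q_1: False, q_2: False, q_3: True, q_4: False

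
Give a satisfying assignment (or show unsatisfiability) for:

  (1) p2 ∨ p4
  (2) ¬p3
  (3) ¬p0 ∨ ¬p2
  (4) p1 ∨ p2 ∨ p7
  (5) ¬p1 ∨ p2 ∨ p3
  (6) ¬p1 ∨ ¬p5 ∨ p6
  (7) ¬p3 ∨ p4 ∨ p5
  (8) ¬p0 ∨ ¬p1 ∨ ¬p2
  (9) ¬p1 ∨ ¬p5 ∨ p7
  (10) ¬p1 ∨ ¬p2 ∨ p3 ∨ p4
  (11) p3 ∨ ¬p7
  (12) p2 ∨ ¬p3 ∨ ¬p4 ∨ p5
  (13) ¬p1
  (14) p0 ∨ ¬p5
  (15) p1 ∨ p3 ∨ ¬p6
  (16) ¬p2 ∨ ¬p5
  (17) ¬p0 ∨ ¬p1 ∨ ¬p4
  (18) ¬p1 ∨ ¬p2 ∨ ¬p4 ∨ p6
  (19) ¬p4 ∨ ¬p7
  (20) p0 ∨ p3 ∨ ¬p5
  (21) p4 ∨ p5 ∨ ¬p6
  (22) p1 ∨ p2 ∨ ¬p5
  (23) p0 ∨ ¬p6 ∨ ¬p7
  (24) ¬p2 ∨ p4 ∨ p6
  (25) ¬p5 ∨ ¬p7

Unit clause (¬p3) forces p3 = False.
In (p3 ∨ ¬p7) only ¬p7 is left, so p7 = False.
Unit clause (¬p1) forces p1 = False.
In (p1 ∨ p3 ∨ ¬p6) only ¬p6 is left, so p6 = False.
In (p1 ∨ p2 ∨ p7) only p2 is left, so p2 = True.
In (¬p2 ∨ ¬p5) only ¬p5 is left, so p5 = False.
In (¬p2 ∨ p4 ∨ p6) only p4 is left, so p4 = True.
In (¬p0 ∨ ¬p2) only ¬p0 is left, so p0 = False.
All clauses satisfied.

p0 = False, p1 = False, p2 = True, p3 = False, p4 = True, p5 = False, p6 = False, p7 = False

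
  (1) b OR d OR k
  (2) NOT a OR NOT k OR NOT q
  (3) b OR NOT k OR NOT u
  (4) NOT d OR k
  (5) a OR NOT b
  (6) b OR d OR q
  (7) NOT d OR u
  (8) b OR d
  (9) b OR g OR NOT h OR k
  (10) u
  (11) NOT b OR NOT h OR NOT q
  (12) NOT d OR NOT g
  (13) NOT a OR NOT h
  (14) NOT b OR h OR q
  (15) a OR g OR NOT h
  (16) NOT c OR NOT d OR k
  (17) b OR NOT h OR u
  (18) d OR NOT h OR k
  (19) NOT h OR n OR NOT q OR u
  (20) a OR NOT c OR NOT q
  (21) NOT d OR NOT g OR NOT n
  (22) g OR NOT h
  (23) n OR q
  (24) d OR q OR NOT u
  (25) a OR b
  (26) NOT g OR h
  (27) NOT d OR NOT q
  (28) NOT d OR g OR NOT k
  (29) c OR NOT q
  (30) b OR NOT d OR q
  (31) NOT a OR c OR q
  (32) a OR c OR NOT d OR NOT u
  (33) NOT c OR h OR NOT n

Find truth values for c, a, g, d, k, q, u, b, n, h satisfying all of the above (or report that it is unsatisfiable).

c = True, a = True, g = False, d = False, k = False, q = True, u = True, b = True, n = False, h = False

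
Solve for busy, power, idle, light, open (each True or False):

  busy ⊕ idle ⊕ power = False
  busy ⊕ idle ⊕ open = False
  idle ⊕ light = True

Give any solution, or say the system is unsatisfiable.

busy=F; power=F; idle=F; light=T; open=F

busy ⊕ idle ⊕ power = F ⊕ F ⊕ F = False ✓
busy ⊕ idle ⊕ open = F ⊕ F ⊕ F = False ✓
idle ⊕ light = F ⊕ T = True ✓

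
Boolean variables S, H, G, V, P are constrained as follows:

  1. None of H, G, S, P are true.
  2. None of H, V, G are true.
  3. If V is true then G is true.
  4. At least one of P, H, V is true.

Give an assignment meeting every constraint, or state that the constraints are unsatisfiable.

No satisfying assignment exists.

Case S = True:
  Constraint (1) is violated (S=T) — contradiction.
Case S = False:
  (1) forces H = False.
  (1) forces G = False.
  (1) forces P = False.
  (2) forces V = False.
  Constraint (4) is violated (P=F, H=F, V=F) — contradiction.
Both cases fail — unsatisfiable.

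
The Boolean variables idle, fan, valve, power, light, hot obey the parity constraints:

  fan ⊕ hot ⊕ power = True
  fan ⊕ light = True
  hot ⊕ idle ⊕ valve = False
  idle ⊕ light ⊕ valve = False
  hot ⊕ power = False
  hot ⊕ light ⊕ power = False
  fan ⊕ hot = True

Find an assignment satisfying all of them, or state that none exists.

idle = False, fan = True, valve = False, power = False, light = False, hot = False

fan ⊕ hot ⊕ power = T ⊕ F ⊕ F = True ✓
fan ⊕ light = T ⊕ F = True ✓
hot ⊕ idle ⊕ valve = F ⊕ F ⊕ F = False ✓
idle ⊕ light ⊕ valve = F ⊕ F ⊕ F = False ✓
hot ⊕ power = F ⊕ F = False ✓
hot ⊕ light ⊕ power = F ⊕ F ⊕ F = False ✓
fan ⊕ hot = T ⊕ F = True ✓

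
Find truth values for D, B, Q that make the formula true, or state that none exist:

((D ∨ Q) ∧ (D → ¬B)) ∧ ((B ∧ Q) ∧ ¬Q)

Unsatisfiable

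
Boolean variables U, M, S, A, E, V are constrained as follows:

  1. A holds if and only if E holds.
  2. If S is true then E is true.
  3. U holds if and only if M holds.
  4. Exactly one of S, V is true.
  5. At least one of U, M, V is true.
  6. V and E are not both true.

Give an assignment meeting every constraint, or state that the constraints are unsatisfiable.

U=T; M=T; S=F; A=F; E=F; V=T

  (1) A=F, E=F — same ✓
  (2) S=F ⇒ E: vacuous ✓
  (3) U=T, M=T — same ✓
  (4) {S, V}: 1 true — exactly one ✓
  (5) {U, M, V}: 3 true — at least one ✓
  (6) V=T, E=F — not both ✓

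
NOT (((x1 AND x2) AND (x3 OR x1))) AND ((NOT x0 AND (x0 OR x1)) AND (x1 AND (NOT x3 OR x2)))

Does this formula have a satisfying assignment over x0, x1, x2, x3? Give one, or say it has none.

x0=F, x1=T, x2=F, x3=F

  NOT (((x1 AND x2) AND (x3 OR x1))) = True
    (x1 AND x2) AND (x3 OR x1) = False
      x1 AND x2 = False
      x3 OR x1 = True
  (NOT x0 AND (x0 OR x1)) AND (x1 AND (NOT x3 OR x2)) = True
    NOT x0 AND (x0 OR x1) = True
      NOT x0 = True
      x0 OR x1 = True
    x1 AND (NOT x3 OR x2) = True
      NOT x3 OR x2 = True
        NOT x3 = True
Both conjuncts True, so the formula holds.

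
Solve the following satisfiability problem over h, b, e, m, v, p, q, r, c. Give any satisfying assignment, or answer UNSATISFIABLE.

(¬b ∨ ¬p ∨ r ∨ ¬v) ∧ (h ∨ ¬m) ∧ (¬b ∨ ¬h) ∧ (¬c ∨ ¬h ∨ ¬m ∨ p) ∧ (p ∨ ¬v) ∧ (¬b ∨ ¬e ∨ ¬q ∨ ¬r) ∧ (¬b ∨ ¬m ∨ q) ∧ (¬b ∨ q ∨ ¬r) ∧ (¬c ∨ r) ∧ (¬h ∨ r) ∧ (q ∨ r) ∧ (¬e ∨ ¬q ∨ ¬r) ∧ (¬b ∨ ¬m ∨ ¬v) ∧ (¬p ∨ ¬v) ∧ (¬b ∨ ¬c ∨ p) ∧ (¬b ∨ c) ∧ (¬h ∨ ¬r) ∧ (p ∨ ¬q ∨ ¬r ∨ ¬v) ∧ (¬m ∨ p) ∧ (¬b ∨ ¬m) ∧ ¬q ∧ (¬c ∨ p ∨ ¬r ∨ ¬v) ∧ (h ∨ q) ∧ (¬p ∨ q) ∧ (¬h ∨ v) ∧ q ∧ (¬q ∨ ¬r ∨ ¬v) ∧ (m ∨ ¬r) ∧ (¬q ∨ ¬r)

Case q = True:
  Clause (¬q) is falsified — contradiction.
Case q = False:
  Clause (q) is falsified — contradiction.
Both cases fail, so the formula is unsatisfiable.

The formula is unsatisfiable.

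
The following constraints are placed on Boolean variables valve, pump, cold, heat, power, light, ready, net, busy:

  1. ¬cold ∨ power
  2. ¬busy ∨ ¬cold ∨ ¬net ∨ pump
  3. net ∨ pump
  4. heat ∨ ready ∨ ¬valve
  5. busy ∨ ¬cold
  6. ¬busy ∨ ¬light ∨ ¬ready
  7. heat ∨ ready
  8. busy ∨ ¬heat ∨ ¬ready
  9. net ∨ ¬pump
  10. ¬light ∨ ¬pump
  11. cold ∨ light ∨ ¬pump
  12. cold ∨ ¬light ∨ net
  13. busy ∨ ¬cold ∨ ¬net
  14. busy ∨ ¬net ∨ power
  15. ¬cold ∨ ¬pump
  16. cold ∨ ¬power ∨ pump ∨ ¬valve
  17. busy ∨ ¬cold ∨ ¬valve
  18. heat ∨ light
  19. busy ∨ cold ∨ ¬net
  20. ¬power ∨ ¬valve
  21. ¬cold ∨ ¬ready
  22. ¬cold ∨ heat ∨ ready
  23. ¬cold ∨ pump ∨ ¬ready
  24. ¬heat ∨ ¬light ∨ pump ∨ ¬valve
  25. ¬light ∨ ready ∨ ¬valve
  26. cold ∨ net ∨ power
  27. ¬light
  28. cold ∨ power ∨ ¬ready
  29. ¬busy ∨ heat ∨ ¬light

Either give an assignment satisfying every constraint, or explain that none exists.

valve = False; pump = False; cold = False; heat = True; power = True; light = False; ready = False; net = True; busy = True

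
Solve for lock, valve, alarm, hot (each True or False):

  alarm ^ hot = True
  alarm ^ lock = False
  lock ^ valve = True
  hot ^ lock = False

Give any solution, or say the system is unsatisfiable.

The formula is unsatisfiable.

Adding constraints 1, 2, 4 mod 2: every variable appears an even number of times on the left, so the left side is 0.
But the right sides sum to 1 (mod 2). 0 ≠ 1 — the system is inconsistent.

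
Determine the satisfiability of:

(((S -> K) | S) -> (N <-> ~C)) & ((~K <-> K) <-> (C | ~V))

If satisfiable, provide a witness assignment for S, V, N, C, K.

S = True, V = True, N = True, C = False, K = True

  ((S -> K) | S) -> (N <-> ~C) = True
    (S -> K) | S = True
      S -> K = True
    N <-> ~C = True
      ~C = True
  (~K <-> K) <-> (C | ~V) = True
    ~K <-> K = False
      ~K = False
    C | ~V = False
      ~V = False
Both conjuncts True, so the formula holds.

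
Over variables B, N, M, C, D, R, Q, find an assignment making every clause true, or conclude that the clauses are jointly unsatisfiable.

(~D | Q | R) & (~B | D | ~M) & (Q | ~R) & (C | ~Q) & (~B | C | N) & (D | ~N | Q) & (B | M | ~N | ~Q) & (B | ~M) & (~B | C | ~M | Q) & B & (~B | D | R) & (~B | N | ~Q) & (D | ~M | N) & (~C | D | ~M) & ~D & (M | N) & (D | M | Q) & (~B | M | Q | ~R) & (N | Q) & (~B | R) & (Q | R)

B=T, N=T, M=F, C=T, D=F, R=T, Q=T

Unit clause (B) forces B = True.
Unit clause (~D) forces D = False.
In (~B | R) only R is left, so R = True.
In (~B | D | ~M) only ~M is left, so M = False.
In (Q | ~R) only Q is left, so Q = True.
In (C | ~Q) only C is left, so C = True.
In (~B | N | ~Q) only N is left, so N = True.
All clauses satisfied.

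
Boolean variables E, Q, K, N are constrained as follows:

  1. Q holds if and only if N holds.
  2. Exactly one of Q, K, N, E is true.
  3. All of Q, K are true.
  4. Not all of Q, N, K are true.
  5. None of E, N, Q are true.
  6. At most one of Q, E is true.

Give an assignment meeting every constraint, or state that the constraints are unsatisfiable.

Case Q = True:
  Constraint (5) is violated (Q=T) — contradiction.
Case Q = False:
  Constraint (3) is violated (Q=F) — contradiction.
Both cases fail — unsatisfiable.

Unsatisfiable — no assignment works.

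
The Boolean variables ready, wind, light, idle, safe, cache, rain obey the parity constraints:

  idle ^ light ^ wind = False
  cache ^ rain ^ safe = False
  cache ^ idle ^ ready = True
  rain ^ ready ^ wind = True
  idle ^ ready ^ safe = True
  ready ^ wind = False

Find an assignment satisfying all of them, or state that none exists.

Unsatisfiable

Adding constraints 2, 3, 4, 5, 6 mod 2: every variable appears an even number of times on the left, so the left side is 0.
But the right sides sum to 1 (mod 2). 0 ≠ 1 — the system is inconsistent.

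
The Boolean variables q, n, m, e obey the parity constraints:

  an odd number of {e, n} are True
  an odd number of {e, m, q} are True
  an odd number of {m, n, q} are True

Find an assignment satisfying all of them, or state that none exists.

Unsatisfiable

Adding constraints 1, 2, 3 mod 2: every variable appears an even number of times on the left, so the left side is 0.
But the right sides sum to 1 (mod 2). 0 ≠ 1 — the system is inconsistent.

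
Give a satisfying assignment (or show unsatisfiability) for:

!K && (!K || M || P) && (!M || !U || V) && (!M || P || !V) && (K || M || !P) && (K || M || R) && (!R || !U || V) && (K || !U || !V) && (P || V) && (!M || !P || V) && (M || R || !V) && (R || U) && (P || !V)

M=T, R=T, U=F, P=T, K=F, V=T

Unit clause (!K) forces K = False.
Set M = True.
Try R = False:
  (R || U) forces U = True.
  (!M || !U || V) forces V = True.
  clause (K || !U || !V) is falsified — backtrack.
So R = True.
Set U = False.
Try P = False:
  (!M || P || !V) forces V = False.
  clause (P || V) is falsified — backtrack.
So P = True.
  then (!M || !P || V) forces V = True.
All clauses satisfied.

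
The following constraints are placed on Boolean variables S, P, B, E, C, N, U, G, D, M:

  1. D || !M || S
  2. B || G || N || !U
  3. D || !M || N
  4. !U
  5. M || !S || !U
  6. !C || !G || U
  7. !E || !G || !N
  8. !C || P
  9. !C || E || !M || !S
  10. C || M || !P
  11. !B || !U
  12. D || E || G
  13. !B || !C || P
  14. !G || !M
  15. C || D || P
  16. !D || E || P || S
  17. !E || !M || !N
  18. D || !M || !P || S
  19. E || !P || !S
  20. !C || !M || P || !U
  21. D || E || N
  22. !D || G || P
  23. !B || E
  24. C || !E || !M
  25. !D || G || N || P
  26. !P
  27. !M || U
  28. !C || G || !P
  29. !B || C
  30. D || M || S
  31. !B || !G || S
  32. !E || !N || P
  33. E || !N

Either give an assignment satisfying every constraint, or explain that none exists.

S = False, P = False, B = False, E = True, C = False, N = False, U = False, G = True, D = True, M = False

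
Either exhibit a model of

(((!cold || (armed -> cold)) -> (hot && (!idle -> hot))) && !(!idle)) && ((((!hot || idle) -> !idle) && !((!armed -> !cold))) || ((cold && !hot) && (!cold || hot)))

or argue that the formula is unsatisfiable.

UNSATISFIABLE

Case idle = True: the formula simplifies to ((!cold || (armed -> cold)) -> hot) && ((cold && !hot) && (!cold || hot)).
  cold = True: simplifies to hot && (!hot && hot).
    hot = True: the conjunct !hot is False.
    hot = False: the conjunct hot is False.
  cold = False: the conjunct cold is False.
Case idle = False: the conjunct !(!idle) becomes !(!False) = False.
Both cases fail — unsatisfiable.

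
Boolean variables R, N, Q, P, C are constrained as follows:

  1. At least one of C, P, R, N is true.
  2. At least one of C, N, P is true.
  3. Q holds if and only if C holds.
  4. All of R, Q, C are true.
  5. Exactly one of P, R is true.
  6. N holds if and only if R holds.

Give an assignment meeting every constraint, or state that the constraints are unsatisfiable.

R=T; N=T; Q=T; P=F; C=T

  (1) {C, P, R, N}: 3 true — at least one ✓
  (2) {C, N, P}: 2 true — at least one ✓
  (3) Q=T, C=T — same ✓
  (4) {R, Q, C}: all 3 true ✓
  (5) {P, R}: 1 true — exactly one ✓
  (6) N=T, R=T — same ✓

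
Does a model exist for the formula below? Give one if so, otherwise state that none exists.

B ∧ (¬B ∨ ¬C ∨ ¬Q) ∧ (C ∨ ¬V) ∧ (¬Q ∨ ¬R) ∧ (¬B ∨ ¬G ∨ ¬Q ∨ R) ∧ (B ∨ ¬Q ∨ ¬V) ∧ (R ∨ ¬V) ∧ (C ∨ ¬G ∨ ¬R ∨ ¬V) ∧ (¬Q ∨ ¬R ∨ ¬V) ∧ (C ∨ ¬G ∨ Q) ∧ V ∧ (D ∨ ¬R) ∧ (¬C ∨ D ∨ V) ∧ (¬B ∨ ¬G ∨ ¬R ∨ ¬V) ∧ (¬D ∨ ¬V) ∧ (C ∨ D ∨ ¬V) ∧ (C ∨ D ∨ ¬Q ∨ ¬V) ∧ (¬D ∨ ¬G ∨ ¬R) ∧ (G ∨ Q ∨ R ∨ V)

Case B = True:
  (V) forces V = True.
  (C ∨ ¬V) forces C = True.
  (¬B ∨ ¬C ∨ ¬Q) forces Q = False.
  (R ∨ ¬V) forces R = True.
  (D ∨ ¬R) forces D = True.
  Clause (¬D ∨ ¬V) is falsified — contradiction.
Case B = False:
  Clause (B) is falsified — contradiction.
Both cases fail, so the formula is unsatisfiable.

UNSATISFIABLE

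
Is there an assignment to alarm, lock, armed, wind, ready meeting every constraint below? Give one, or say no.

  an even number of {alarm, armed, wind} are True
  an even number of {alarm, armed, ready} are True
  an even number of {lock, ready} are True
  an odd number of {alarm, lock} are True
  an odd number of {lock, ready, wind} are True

alarm: False, lock: True, armed: True, wind: True, ready: True

{alarm, armed, wind}: 2 true → even ✓
{alarm, armed, ready}: 2 true → even ✓
{lock, ready}: 2 true → even ✓
{alarm, lock}: 1 true → odd ✓
{lock, ready, wind}: 3 true → odd ✓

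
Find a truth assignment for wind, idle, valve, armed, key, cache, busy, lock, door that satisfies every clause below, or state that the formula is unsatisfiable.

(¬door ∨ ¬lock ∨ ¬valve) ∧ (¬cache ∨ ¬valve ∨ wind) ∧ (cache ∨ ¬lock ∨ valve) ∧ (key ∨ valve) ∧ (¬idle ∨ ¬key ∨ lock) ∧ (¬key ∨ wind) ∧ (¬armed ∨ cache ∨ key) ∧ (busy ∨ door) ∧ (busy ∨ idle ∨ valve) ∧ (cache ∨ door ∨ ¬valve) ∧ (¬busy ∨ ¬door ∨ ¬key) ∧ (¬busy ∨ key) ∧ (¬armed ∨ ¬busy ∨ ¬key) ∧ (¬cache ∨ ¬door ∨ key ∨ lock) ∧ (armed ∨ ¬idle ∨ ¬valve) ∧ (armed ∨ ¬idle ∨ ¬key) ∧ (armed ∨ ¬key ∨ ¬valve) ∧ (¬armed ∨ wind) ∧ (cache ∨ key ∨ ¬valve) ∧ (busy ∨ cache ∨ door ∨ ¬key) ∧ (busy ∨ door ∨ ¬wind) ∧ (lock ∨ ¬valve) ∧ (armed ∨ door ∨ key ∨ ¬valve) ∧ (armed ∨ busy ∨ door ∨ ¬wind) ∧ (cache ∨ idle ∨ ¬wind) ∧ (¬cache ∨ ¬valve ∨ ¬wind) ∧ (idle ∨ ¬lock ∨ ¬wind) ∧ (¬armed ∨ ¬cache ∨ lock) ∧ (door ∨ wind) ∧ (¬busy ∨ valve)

Set wind = True.
Try idle = False:
  (cache ∨ idle ∨ ¬wind) forces cache = True.
  (¬cache ∨ ¬valve ∨ ¬wind) forces valve = False.
  (key ∨ valve) forces key = True.
  (busy ∨ idle ∨ valve) forces busy = True.
  clause (¬busy ∨ valve) is falsified — backtrack.
So idle = True.
Set valve = False.
  then (key ∨ valve) forces key = True.
  then (¬idle ∨ ¬key ∨ lock) forces lock = True.
  then (armed ∨ ¬idle ∨ ¬key) forces armed = True.
  then (¬busy ∨ valve) forces busy = False.
  then (cache ∨ ¬lock ∨ valve) forces cache = True.
  then (busy ∨ door) forces door = True.
All clauses satisfied.

wind=T, idle=T, valve=F, armed=T, key=T, cache=T, busy=F, lock=T, door=T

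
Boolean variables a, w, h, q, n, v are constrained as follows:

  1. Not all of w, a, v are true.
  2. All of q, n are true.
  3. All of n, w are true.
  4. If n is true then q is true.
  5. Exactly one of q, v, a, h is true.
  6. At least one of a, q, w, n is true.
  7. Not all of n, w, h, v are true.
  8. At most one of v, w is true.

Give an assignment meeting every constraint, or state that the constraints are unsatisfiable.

a = False, w = True, h = False, q = True, n = True, v = False

  (1) {w, a, v}: 1/3 true — not all ✓
  (2) {q, n}: all 2 true ✓
  (3) {n, w}: all 2 true ✓
  (4) n=T ⇒ q: T ✓
  (5) {q, v, a, h}: 1 true — exactly one ✓
  (6) {a, q, w, n}: 3 true — at least one ✓
  (7) {n, w, h, v}: 2/4 true — not all ✓
  (8) {v, w}: 1 true — at most one ✓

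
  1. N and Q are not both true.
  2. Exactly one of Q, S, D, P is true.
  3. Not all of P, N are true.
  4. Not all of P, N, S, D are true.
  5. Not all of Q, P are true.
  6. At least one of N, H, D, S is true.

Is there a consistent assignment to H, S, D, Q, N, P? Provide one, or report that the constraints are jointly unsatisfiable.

H: False, S: False, D: True, Q: False, N: False, P: False

  (1) N=F, Q=F — not both ✓
  (2) {Q, S, D, P}: 1 true — exactly one ✓
  (3) {P, N}: 0/2 true — not all ✓
  (4) {P, N, S, D}: 1/4 true — not all ✓
  (5) {Q, P}: 0/2 true — not all ✓
  (6) {N, H, D, S}: 1 true — at least one ✓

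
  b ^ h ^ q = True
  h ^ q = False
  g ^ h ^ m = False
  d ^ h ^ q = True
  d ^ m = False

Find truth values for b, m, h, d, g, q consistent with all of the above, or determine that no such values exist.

b = True, m = True, h = False, d = True, g = True, q = False

b ^ h ^ q = T ^ F ^ F = True ✓
h ^ q = F ^ F = False ✓
g ^ h ^ m = T ^ F ^ T = False ✓
d ^ h ^ q = T ^ F ^ F = True ✓
d ^ m = T ^ T = False ✓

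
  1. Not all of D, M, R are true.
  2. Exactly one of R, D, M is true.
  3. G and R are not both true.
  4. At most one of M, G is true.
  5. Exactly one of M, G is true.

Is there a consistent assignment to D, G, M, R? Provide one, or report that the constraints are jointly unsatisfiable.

D=F; G=F; M=T; R=F

  (1) {D, M, R}: 1/3 true — not all ✓
  (2) {R, D, M}: 1 true — exactly one ✓
  (3) G=F, R=F — not both ✓
  (4) {M, G}: 1 true — at most one ✓
  (5) {M, G}: 1 true — exactly one ✓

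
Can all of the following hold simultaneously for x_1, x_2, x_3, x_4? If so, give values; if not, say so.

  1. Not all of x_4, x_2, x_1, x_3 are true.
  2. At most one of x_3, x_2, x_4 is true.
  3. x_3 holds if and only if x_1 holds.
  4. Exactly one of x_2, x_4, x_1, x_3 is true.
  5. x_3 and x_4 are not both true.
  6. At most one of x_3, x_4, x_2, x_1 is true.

x_1: False, x_2: False, x_3: False, x_4: True

  (1) {x_4, x_2, x_1, x_3}: 1/4 true — not all ✓
  (2) {x_3, x_2, x_4}: 1 true — at most one ✓
  (3) x_3=F, x_1=F — same ✓
  (4) {x_2, x_4, x_1, x_3}: 1 true — exactly one ✓
  (5) x_3=F, x_4=T — not both ✓
  (6) {x_3, x_4, x_2, x_1}: 1 true — at most one ✓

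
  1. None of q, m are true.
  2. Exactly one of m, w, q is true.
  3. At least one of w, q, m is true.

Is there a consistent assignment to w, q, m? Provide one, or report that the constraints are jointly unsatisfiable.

w = True, q = False, m = False

  (1) {q, m}: 0 true — none ✓
  (2) {m, w, q}: 1 true — exactly one ✓
  (3) {w, q, m}: 1 true — at least one ✓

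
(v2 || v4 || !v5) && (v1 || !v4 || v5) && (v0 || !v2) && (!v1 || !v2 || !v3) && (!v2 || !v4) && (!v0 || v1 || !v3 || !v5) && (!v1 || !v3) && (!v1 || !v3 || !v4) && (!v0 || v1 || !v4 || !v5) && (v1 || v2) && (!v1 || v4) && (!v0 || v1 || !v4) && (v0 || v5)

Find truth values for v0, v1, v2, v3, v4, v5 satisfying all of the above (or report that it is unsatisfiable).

v0=T, v1=F, v2=T, v3=F, v4=F, v5=T

Set v0 = True.
Set v1 = False.
  then (v1 || v2) forces v2 = True.
  then (!v0 || v1 || !v4) forces v4 = False.
Set v3 = False.
Set v5 = True.
All clauses satisfied.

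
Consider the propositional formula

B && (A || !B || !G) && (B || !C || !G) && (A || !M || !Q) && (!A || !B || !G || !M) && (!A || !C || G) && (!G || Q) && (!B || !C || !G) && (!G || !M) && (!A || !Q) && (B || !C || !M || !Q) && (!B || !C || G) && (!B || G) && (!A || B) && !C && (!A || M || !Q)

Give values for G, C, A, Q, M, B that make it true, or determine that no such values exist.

Case B = True:
  (!B || G) forces G = True.
  (A || !B || !G) forces A = True.
  (!A || !B || !G || !M) forces M = False.
  (!G || Q) forces Q = True.
  Clause (!A || !Q) is falsified — contradiction.
Case B = False:
  Clause (B) is falsified — contradiction.
Both cases fail, so the formula is unsatisfiable.

The formula is unsatisfiable.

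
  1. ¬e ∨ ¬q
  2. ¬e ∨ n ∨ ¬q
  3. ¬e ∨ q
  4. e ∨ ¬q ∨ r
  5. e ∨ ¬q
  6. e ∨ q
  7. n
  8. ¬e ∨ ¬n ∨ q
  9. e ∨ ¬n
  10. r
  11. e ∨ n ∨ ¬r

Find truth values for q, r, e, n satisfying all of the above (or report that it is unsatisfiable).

No satisfying assignment exists.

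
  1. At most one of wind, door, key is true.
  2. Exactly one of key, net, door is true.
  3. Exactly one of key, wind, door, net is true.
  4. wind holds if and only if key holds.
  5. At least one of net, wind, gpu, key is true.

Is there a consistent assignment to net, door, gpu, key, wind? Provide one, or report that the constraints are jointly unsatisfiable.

net = True, door = False, gpu = False, key = False, wind = False

  (1) {wind, door, key}: 0 true — at most one ✓
  (2) {key, net, door}: 1 true — exactly one ✓
  (3) {key, wind, door, net}: 1 true — exactly one ✓
  (4) wind=F, key=F — same ✓
  (5) {net, wind, gpu, key}: 1 true — at least one ✓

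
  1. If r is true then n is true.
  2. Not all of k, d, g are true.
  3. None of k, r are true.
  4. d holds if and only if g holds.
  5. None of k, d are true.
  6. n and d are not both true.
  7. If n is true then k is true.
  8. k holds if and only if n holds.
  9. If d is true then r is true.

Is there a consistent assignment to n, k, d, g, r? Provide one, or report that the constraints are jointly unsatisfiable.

n = False; k = False; d = False; g = False; r = False

  (1) r=F ⇒ n: vacuous ✓
  (2) {k, d, g}: 0/3 true — not all ✓
  (3) {k, r}: 0 true — none ✓
  (4) d=F, g=F — same ✓
  (5) {k, d}: 0 true — none ✓
  (6) n=F, d=F — not both ✓
  (7) n=F ⇒ k: vacuous ✓
  (8) k=F, n=F — same ✓
  (9) d=F ⇒ r: vacuous ✓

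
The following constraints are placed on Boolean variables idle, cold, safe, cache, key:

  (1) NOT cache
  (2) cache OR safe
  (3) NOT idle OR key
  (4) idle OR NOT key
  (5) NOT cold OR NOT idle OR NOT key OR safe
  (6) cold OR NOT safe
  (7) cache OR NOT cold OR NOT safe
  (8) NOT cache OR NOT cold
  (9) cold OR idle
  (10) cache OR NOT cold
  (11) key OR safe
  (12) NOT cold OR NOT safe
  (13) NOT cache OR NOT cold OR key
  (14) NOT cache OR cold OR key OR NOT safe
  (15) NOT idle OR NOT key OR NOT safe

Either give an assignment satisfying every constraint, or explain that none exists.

The formula is unsatisfiable.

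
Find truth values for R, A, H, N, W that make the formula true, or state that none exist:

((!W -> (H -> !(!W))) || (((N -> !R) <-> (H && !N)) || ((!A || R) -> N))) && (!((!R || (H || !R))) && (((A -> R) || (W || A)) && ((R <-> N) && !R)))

Unsatisfiable — no assignment works.

Case R = True: the conjunct !R is False.
Case R = False: the conjunct !((!R || (H || !R))) becomes !((True || True)) = False.
Both cases fail — unsatisfiable.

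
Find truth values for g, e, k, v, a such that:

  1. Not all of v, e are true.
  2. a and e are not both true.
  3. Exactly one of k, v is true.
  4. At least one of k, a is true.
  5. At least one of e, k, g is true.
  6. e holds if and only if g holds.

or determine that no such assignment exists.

g = False; e = False; k = True; v = False; a = False

  (1) {v, e}: 0/2 true — not all ✓
  (2) a=F, e=F — not both ✓
  (3) {k, v}: 1 true — exactly one ✓
  (4) {k, a}: 1 true — at least one ✓
  (5) {e, k, g}: 1 true — at least one ✓
  (6) e=F, g=F — same ✓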